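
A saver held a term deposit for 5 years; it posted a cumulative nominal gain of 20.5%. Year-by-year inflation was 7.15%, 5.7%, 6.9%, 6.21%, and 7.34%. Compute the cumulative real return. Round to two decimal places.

Cumulative inflation factor: 1.0715 × 1.057 × 1.069 × 1.0621 × 1.0734 ≈ 1.38029.
Nominal growth factor: 1.20500. Real growth factor = 1.20500 / 1.38029 ≈ 0.87300.
Total real return ≈ -12.6998%.

-12.70%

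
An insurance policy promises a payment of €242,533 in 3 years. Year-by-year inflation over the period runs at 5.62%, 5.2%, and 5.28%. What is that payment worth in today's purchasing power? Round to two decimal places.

€207,330.44

Price-level factor over 3 years: 1.0562 × 1.052 × 1.0528 ≈ 1.1697896627.
Purchasing power today: €242,533 divided by that factor.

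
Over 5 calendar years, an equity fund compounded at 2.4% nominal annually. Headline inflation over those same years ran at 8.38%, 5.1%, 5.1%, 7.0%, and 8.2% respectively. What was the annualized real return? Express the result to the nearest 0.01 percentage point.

Cumulative inflation factor: 1.0838 × 1.051 × 1.051 × 1.070 × 1.082 ≈ 1.38601.
Nominal growth factor: 1.12590. Real growth factor = 1.12590 / 1.38601 ≈ 0.81233.
Annualized: 0.81233^(1/5) − 1 ≈ -0.04072.

-4.07%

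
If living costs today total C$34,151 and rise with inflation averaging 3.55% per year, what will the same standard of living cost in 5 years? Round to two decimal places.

C$40,658.74

Cumulative price-level factor: (1+3.55%)^5 ≈ 1.1905578863.
The nominal amount required is C$34,151 scaled up by that factor.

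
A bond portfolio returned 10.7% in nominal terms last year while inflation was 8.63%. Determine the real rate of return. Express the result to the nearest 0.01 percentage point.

Real return via the Fisher equation: (1 + 10.7%)/(1 + 8.63%) − 1 = 1.107/1.0863 − 1 ≈ 0.01906.

1.91%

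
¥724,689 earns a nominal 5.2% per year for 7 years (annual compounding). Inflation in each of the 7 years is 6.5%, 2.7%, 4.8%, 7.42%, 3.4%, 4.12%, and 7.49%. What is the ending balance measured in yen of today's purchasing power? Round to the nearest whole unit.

Nominal value at maturity: ¥724,689 × (1 + 5.2%)^7 ≈ ¥1,033,384.
Price-level factor over 7 years: 1.065 × 1.027 × 1.048 × 1.0742 × 1.034 × 1.0412 × 1.0749 ≈ 1.4249159346.
Dividing the nominal maturity value by the price-level factor gives the value in today's money.

¥725,225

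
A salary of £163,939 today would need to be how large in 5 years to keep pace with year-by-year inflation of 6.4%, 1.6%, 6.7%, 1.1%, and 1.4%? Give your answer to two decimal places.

Cumulative price-level factor: 1.064 × 1.016 × 1.067 × 1.011 × 1.014 ≈ 1.1824665549.
Multiplying £163,939 by the price-level factor gives the future nominal sum.

£193,852.38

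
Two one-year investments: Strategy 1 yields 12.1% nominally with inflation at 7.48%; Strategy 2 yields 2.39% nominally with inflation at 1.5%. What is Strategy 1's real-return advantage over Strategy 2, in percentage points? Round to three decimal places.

3.422

Strategy 1 real return: 1.121/1.0748 − 1 = 4.2985%.
Strategy 2 real return: 1.0239/1.015 − 1 = 0.8768%.
Difference: 4.2985 − 0.8768 = 3.4217 pp.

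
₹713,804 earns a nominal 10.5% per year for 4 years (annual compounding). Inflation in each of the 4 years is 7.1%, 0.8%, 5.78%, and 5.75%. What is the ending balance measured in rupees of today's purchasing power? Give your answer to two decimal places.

Nominal value at maturity: ₹713,804 × (1 + 10.5%)^4 ≈ ₹1,064,211.85.
Price-level factor over 4 years: 1.071 × 1.008 × 1.0578 × 1.0575 ≈ 1.2076301346.
Dividing the nominal maturity value by the price-level factor gives the value in today's money.

₹881,239.89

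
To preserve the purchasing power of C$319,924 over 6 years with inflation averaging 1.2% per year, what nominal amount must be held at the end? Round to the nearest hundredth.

C$343,660.72

Cumulative price-level factor: (1+1.2%)^6 ≈ 1.0741948725.
Multiplying C$319,924 by the price-level factor gives the future nominal sum.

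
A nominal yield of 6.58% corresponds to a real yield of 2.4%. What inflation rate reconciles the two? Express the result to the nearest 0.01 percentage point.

4.08%

From (1+r_nom) = (1+r_real)(1+π), we get 1+π = (1 + 6.58%)/(1 + 2.4%) = 1.0658/1.024 ≈ 1.04082.
So π ≈ 4.0820%.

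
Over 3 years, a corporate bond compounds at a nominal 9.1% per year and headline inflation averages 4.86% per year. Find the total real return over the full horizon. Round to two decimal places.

12.63%

The annual real rate is (1+9.1%)/(1+4.86%) − 1 = 4.0435%.
Compounded over 3 years: (1 + 0.040435)^3 − 1 ≈ 0.12628.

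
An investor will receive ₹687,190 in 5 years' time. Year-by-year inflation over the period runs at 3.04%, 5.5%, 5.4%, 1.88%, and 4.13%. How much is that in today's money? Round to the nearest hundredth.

₹565,344.41

Price-level factor over 5 years: 1.0304 × 1.055 × 1.054 × 1.0188 × 1.0413 ≈ 1.2155245233.
Purchasing power today: ₹687,190 divided by that factor.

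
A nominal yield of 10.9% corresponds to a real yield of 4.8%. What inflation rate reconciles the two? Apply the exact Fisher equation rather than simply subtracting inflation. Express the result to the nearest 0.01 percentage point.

5.82%

From (1+r_nom) = (1+r_real)(1+π), we get 1+π = (1 + 10.9%)/(1 + 4.8%) = 1.109/1.048 ≈ 1.05821.
So π ≈ 5.8206%.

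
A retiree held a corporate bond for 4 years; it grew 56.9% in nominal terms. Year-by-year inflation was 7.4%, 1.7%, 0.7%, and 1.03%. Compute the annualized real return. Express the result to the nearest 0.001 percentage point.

Cumulative inflation factor: 1.074 × 1.017 × 1.007 × 1.0103 ≈ 1.11123.
Nominal growth factor: 1.56900. Real growth factor = 1.56900 / 1.11123 ≈ 1.41195.
Annualized: 1.41195^(1/4) − 1 ≈ 0.09007.

9.007%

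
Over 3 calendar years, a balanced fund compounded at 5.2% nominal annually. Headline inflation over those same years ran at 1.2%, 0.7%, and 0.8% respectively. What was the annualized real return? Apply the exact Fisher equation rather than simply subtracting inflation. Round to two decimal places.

Cumulative inflation factor: 1.012 × 1.007 × 1.008 ≈ 1.02724.
Nominal growth factor: 1.16425. Real growth factor = 1.16425 / 1.02724 ≈ 1.13338.
Annualized: 1.13338^(1/3) − 1 ≈ 0.04262.

4.26%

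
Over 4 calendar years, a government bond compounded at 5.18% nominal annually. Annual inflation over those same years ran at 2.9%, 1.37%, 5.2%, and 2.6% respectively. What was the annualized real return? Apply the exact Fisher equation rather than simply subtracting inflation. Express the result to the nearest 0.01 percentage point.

2.11%

Cumulative inflation factor: 1.029 × 1.0137 × 1.052 × 1.026 ≈ 1.12587.
Nominal growth factor: 1.22386. Real growth factor = 1.22386 / 1.12587 ≈ 1.08704.
Annualized: 1.08704^(1/4) − 1 ≈ 0.02108.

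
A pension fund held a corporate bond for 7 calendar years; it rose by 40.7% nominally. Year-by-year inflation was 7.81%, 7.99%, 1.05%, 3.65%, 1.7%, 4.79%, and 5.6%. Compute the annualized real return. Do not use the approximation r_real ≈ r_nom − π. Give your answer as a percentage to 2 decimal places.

0.36%

Cumulative inflation factor: 1.0781 × 1.0799 × 1.0105 × 1.0365 × 1.017 × 1.0479 × 1.056 ≈ 1.37231.
Nominal growth factor: 1.40700. Real growth factor = 1.40700 / 1.37231 ≈ 1.02528.
Annualized: 1.02528^(1/7) − 1 ≈ 0.00357.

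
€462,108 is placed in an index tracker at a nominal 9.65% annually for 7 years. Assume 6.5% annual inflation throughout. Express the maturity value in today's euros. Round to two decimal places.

Nominal value at maturity: €462,108 × (1 + 9.65%)^7 ≈ €880,651.22.
Price-level factor over 7 years: (1 + 6.5%)^7 ≈ 1.5539865458.
The maturity value deflated by that factor is the answer in today's purchasing power.

€566,704.53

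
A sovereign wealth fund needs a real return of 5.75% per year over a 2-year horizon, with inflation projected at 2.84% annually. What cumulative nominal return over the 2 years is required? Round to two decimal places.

Required annual nominal rate: (1+5.75%)(1+2.84%) − 1 = 8.7533%.
Cumulative over 2 years: (1 + 0.087533)^2 − 1 ≈ 0.18273.

18.27%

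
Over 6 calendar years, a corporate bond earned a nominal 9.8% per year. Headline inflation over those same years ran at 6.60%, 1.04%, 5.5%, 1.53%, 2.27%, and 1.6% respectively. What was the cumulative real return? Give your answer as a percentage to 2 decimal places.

Cumulative inflation factor: 1.0660 × 1.0104 × 1.055 × 1.0153 × 1.0227 × 1.016 ≈ 1.19878.
Nominal growth factor: 1.75232. Real growth factor = 1.75232 / 1.19878 ≈ 1.46176.
Total real return ≈ 46.1755%.

46.18%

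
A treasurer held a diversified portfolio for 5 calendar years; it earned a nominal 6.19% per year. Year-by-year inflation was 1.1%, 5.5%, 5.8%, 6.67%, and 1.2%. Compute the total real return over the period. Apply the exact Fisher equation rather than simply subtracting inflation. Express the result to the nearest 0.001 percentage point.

Cumulative inflation factor: 1.011 × 1.055 × 1.058 × 1.0667 × 1.012 ≈ 1.21818.
Nominal growth factor: 1.35026. Real growth factor = 1.35026 / 1.21818 ≈ 1.10842.
Total real return ≈ 10.8424%.

10.842%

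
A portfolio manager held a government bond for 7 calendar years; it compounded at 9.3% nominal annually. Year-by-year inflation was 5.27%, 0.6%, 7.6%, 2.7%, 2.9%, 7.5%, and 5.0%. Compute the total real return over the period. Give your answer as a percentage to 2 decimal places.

Cumulative inflation factor: 1.0527 × 1.006 × 1.076 × 1.027 × 1.029 × 1.075 × 1.050 ≈ 1.35925.
Nominal growth factor: 1.86355. Real growth factor = 1.86355 / 1.35925 ≈ 1.37102.
Total real return ≈ 37.1016%.

37.10%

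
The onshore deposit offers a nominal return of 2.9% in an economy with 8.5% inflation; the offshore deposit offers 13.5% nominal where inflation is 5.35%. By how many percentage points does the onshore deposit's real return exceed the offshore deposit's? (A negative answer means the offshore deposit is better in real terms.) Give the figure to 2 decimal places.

-12.90

The onshore deposit real return: 1.029/1.085 − 1 = -5.161%.
The offshore deposit real return: 1.135/1.0535 − 1 = 7.736%.
Difference: -5.161 − 7.736 = -12.897 pp.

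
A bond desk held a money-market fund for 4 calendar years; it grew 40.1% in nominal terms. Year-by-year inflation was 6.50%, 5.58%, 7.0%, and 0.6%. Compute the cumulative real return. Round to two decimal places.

15.75%

Cumulative inflation factor: 1.0650 × 1.0558 × 1.070 × 1.006 ≈ 1.21036.
Nominal growth factor: 1.40100. Real growth factor = 1.40100 / 1.21036 ≈ 1.15751.
Total real return ≈ 15.7511%.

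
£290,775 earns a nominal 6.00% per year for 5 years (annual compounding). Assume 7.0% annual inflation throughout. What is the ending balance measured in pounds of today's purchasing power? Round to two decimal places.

Nominal value at maturity: £290,775 × (1 + 6.00%)^5 ≈ £389,122.54.
Price-level factor over 5 years: (1 + 7.0%)^5 = 1.4025517307.
Dividing the nominal maturity value by the price-level factor gives the value in today's money.

£277,438.99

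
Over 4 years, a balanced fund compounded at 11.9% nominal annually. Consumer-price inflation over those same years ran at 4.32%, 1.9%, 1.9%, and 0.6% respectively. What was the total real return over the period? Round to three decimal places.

43.882%

Cumulative inflation factor: 1.0432 × 1.019 × 1.019 × 1.006 ≈ 1.08972.
Nominal growth factor: 1.56791. Real growth factor = 1.56791 / 1.08972 ≈ 1.43882.
Total real return ≈ 43.8820%.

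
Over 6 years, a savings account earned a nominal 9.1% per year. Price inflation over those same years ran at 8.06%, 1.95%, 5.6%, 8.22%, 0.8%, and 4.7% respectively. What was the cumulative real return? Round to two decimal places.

26.92%

Cumulative inflation factor: 1.0806 × 1.0195 × 1.056 × 1.0822 × 1.008 × 1.047 ≈ 1.32871.
Nominal growth factor: 1.68635. Real growth factor = 1.68635 / 1.32871 ≈ 1.26916.
Total real return ≈ 26.9164%.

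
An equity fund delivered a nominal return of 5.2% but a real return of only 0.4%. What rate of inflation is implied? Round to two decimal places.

4.78%

From (1+r_nom) = (1+r_real)(1+π), we get 1+π = (1 + 5.2%)/(1 + 0.4%) = 1.052/1.004 ≈ 1.04781.
So π ≈ 4.7809%.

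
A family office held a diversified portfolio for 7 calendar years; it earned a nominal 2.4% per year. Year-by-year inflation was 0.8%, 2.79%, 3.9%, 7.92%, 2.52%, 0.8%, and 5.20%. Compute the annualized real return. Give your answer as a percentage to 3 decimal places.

Cumulative inflation factor: 1.008 × 1.0279 × 1.039 × 1.0792 × 1.0252 × 1.008 × 1.0520 ≈ 1.26303.
Nominal growth factor: 1.18059. Real growth factor = 1.18059 / 1.26303 ≈ 0.93473.
Annualized: 0.93473^(1/7) − 1 ≈ -0.00960.

-0.960%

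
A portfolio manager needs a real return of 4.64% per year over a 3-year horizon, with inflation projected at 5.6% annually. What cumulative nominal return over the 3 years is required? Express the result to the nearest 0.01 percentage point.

Required annual nominal rate: (1+4.64%)(1+5.6%) − 1 = 10.49984%.
Cumulative over 3 years: (1 + 0.1049984)^3 − 1 ≈ 0.34923.

34.92%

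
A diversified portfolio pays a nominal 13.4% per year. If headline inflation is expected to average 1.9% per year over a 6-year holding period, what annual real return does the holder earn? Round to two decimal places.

11.29%

With constant rates the annual real return is the same each year: (1+13.4%)/(1+1.9%) − 1 = 0.11286.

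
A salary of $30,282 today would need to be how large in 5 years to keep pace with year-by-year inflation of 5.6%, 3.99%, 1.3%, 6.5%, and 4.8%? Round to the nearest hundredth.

Cumulative price-level factor: 1.056 × 1.0399 × 1.013 × 1.065 × 1.048 ≈ 1.2415832135.
The nominal amount required is $30,282 scaled up by that factor.

$37,597.62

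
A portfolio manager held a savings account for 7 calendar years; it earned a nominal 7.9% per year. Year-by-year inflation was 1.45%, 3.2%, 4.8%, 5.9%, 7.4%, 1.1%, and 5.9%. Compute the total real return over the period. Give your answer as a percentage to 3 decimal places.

27.441%

Cumulative inflation factor: 1.0145 × 1.032 × 1.048 × 1.059 × 1.074 × 1.011 × 1.059 ≈ 1.33610.
Nominal growth factor: 1.70275. Real growth factor = 1.70275 / 1.33610 ≈ 1.27441.
Total real return ≈ 27.4412%.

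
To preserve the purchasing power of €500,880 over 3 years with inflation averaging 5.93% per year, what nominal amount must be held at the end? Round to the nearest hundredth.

Cumulative price-level factor: (1+5.93%)^3 ≈ 1.1886579979.
Multiplying €500,880 by the price-level factor gives the future nominal sum.

€595,375.02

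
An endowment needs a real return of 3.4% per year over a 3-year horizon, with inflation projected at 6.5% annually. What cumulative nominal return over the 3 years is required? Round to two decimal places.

Required annual nominal rate: (1+3.4%)(1+6.5%) − 1 = 10.121%.
Cumulative over 3 years: (1 + 0.10121)^3 − 1 ≈ 0.33540.

33.54%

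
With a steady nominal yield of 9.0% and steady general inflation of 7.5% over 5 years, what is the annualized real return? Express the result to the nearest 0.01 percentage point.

With constant rates the annual real return is the same each year: (1+9.0%)/(1+7.5%) − 1 = 0.01395.

1.40%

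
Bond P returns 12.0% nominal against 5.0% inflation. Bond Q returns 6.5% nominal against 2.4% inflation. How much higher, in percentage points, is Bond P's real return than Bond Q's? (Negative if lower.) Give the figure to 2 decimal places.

2.66

Bond P real return: 1.120/1.050 − 1 = 6.667%.
Bond Q real return: 1.065/1.024 − 1 = 4.004%.
Difference: 6.667 − 4.004 = 2.663 pp.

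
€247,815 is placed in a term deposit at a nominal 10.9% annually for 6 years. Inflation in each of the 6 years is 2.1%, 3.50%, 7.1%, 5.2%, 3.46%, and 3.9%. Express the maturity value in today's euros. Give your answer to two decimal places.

€360,211.47

Nominal value at maturity: €247,815 × (1 + 10.9%)^6 ≈ €461,016.92.
Price-level factor over 6 years: 1.021 × 1.0350 × 1.071 × 1.052 × 1.0346 × 1.039 ≈ 1.2798507408.
Dividing the nominal maturity value by the price-level factor gives the value in today's money.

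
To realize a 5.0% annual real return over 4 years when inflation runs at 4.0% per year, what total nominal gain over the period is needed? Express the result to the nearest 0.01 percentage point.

Required annual nominal rate: (1+5.0%)(1+4.0%) − 1 = 9.20%.
Cumulative over 4 years: (1 + 0.0920)^4 − 1 ≈ 0.42197.

42.20%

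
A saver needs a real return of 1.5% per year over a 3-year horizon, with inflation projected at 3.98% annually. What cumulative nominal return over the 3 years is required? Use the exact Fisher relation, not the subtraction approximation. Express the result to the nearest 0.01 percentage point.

Required annual nominal rate: (1+1.5%)(1+3.98%) − 1 = 5.5397%.
Cumulative over 3 years: (1 + 0.055397)^3 − 1 ≈ 0.17557.

17.56%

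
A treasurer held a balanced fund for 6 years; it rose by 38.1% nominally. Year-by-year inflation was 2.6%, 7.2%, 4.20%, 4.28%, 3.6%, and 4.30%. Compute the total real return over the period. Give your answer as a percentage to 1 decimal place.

Cumulative inflation factor: 1.026 × 1.072 × 1.0420 × 1.0428 × 1.036 × 1.0430 ≈ 1.29138.
Nominal growth factor: 1.38100. Real growth factor = 1.38100 / 1.29138 ≈ 1.06940.
Total real return ≈ 6.9396%.

6.9%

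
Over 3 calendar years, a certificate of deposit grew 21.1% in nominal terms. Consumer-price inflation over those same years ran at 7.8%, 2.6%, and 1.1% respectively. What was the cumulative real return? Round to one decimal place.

Cumulative inflation factor: 1.078 × 1.026 × 1.011 ≈ 1.11819.
Nominal growth factor: 1.21100. Real growth factor = 1.21100 / 1.11819 ≈ 1.08300.
Total real return ≈ 8.2996%.

8.3%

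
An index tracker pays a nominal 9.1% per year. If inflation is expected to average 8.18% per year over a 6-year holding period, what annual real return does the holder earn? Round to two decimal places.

0.85%

With constant rates the annual real return is the same each year: (1+9.1%)/(1+8.18%) − 1 = 0.00850.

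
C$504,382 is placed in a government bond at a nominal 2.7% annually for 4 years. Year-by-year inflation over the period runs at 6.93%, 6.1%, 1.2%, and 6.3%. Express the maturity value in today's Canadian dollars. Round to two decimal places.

Nominal value at maturity: C$504,382 × (1 + 2.7%)^4 ≈ C$561,101.40.
Price-level factor over 4 years: 1.0693 × 1.061 × 1.012 × 1.063 ≈ 1.2204745501.
Dividing the nominal maturity value by the price-level factor gives the value in today's money.

C$459,740.35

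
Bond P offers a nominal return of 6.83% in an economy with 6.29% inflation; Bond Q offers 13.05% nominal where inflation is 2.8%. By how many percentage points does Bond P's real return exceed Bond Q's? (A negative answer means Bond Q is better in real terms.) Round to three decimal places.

-9.463

Bond P real return: 1.0683/1.0629 − 1 = 0.5080%.
Bond Q real return: 1.1305/1.028 − 1 = 9.9708%.
Difference: 0.5080 − 9.9708 = -9.4628 pp.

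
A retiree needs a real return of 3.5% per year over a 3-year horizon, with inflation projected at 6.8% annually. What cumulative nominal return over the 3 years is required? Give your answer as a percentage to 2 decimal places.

Required annual nominal rate: (1+3.5%)(1+6.8%) − 1 = 10.538%.
Cumulative over 3 years: (1 + 0.10538)^3 − 1 ≈ 0.35063.

35.06%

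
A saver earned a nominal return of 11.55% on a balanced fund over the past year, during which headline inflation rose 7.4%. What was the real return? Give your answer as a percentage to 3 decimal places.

3.864%

Real return via the Fisher equation: (1 + 11.55%)/(1 + 7.4%) − 1 = 1.1155/1.074 − 1 ≈ 0.03864.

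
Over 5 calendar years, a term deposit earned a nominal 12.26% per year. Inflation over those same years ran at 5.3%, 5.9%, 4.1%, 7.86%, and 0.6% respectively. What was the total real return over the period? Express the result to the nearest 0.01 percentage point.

41.54%

Cumulative inflation factor: 1.053 × 1.059 × 1.041 × 1.0786 × 1.006 ≈ 1.25960.
Nominal growth factor: 1.78289. Real growth factor = 1.78289 / 1.25960 ≈ 1.41544.
Total real return ≈ 41.5441%.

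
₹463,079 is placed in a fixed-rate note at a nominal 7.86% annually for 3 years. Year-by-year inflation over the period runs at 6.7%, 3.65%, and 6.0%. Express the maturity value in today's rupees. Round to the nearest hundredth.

Nominal value at maturity: ₹463,079 × (1 + 7.86%)^3 ≈ ₹581,080.54.
Price-level factor over 3 years: 1.067 × 1.0365 × 1.060 = 1.17230223.
The maturity value deflated by that factor is the answer in today's purchasing power.

₹495,674.69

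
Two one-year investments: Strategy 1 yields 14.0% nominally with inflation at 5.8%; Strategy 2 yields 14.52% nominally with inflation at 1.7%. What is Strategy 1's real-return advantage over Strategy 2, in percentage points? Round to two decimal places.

-4.86

Strategy 1 real return: 1.140/1.058 − 1 = 7.750%.
Strategy 2 real return: 1.1452/1.017 − 1 = 12.606%.
Difference: 7.750 − 12.606 = -4.856 pp.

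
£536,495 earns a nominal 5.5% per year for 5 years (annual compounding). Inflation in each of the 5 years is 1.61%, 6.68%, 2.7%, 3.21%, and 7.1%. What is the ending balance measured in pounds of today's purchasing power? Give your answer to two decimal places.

Nominal value at maturity: £536,495 × (1 + 5.5%)^5 ≈ £701,177.51.
Price-level factor over 5 years: 1.0161 × 1.0668 × 1.027 × 1.0321 × 1.071 ≈ 1.2305553442.
The maturity value deflated by that factor is the answer in today's purchasing power.

£569,805.75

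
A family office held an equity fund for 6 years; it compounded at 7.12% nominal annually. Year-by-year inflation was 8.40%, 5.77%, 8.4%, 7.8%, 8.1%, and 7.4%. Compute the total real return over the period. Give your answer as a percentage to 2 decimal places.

-2.87%

Cumulative inflation factor: 1.0840 × 1.0577 × 1.084 × 1.078 × 1.081 × 1.074 ≈ 1.55550.
Nominal growth factor: 1.51086. Real growth factor = 1.51086 / 1.55550 ≈ 0.97130.
Total real return ≈ -2.8700%.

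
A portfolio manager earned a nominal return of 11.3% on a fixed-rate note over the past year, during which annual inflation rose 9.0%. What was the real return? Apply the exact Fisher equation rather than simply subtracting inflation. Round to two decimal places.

2.11%

Real return via the Fisher equation: (1 + 11.3%)/(1 + 9.0%) − 1 = 1.113/1.090 − 1 ≈ 0.02110.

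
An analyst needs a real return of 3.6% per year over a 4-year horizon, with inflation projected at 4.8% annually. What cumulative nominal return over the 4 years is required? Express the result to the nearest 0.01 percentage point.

Required annual nominal rate: (1+3.6%)(1+4.8%) − 1 = 8.5728%.
Cumulative over 4 years: (1 + 0.085728)^4 − 1 ≈ 0.38958.

38.96%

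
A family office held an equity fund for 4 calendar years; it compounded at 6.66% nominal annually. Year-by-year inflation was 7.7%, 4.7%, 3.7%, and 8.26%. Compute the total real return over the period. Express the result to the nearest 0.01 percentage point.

2.23%

Cumulative inflation factor: 1.077 × 1.047 × 1.037 × 1.0826 ≈ 1.26593.
Nominal growth factor: 1.29421. Real growth factor = 1.29421 / 1.26593 ≈ 1.02234.
Total real return ≈ 2.2344%.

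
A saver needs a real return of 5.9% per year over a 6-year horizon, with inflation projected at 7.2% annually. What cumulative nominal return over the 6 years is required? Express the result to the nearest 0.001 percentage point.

114.064%

Required annual nominal rate: (1+5.9%)(1+7.2%) − 1 = 13.5248%.
Cumulative over 6 years: (1 + 0.135248)^6 − 1 ≈ 1.14064.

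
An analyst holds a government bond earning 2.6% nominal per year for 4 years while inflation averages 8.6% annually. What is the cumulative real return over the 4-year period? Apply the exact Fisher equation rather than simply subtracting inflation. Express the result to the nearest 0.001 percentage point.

The annual real rate is (1+2.6%)/(1+8.6%) − 1 = -5.5249%.
Compounded over 4 years: (1 + -0.055249)^4 − 1 ≈ -0.20335.

-20.335%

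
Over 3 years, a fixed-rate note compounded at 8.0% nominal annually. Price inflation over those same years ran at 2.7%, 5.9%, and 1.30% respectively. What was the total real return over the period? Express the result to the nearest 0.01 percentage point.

Cumulative inflation factor: 1.027 × 1.059 × 1.0130 ≈ 1.10173.
Nominal growth factor: 1.25971. Real growth factor = 1.25971 / 1.10173 ≈ 1.14339.
Total real return ≈ 14.3393%.

14.34%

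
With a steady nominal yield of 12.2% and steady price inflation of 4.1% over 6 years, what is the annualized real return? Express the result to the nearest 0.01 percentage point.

7.78%

With constant rates the annual real return is the same each year: (1+12.2%)/(1+4.1%) − 1 = 0.07781.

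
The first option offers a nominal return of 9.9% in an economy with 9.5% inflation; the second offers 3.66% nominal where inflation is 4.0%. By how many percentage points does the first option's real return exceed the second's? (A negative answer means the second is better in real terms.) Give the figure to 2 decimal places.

The first option real return: 1.099/1.095 − 1 = 0.365%.
The second real return: 1.0366/1.040 − 1 = -0.327%.
Difference: 0.365 − (-0.327) = 0.692 pp.

0.69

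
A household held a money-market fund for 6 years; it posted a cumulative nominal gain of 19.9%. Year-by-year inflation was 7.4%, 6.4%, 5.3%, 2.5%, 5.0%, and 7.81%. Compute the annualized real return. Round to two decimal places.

Cumulative inflation factor: 1.074 × 1.064 × 1.053 × 1.025 × 1.050 × 1.0781 ≈ 1.39620.
Nominal growth factor: 1.19900. Real growth factor = 1.19900 / 1.39620 ≈ 0.85876.
Annualized: 0.85876^(1/6) − 1 ≈ -0.02506.

-2.51%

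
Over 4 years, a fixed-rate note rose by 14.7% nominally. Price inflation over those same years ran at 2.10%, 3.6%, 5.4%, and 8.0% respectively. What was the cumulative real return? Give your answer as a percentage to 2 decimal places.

-4.74%

Cumulative inflation factor: 1.0210 × 1.036 × 1.054 × 1.080 ≈ 1.20406.
Nominal growth factor: 1.14700. Real growth factor = 1.14700 / 1.20406 ≈ 0.95261.
Total real return ≈ -4.7393%.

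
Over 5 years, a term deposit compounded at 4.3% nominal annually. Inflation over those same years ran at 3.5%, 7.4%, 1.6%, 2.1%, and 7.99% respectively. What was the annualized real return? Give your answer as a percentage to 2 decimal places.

-0.18%

Cumulative inflation factor: 1.035 × 1.074 × 1.016 × 1.021 × 1.0799 ≈ 1.24522.
Nominal growth factor: 1.23430. Real growth factor = 1.23430 / 1.24522 ≈ 0.99123.
Annualized: 0.99123^(1/5) − 1 ≈ -0.00176.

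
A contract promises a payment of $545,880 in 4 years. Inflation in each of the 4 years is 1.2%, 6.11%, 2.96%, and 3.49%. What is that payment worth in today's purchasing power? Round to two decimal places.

$477,082.44

Price-level factor over 4 years: 1.012 × 1.0611 × 1.0296 × 1.0349 ≈ 1.1442047540.
Purchasing power today: $545,880 divided by that factor.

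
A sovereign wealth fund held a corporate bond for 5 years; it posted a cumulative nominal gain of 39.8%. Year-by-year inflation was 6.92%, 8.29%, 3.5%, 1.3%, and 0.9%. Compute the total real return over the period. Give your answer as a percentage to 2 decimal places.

Cumulative inflation factor: 1.0692 × 1.0829 × 1.035 × 1.013 × 1.009 ≈ 1.22487.
Nominal growth factor: 1.39800. Real growth factor = 1.39800 / 1.22487 ≈ 1.14135.
Total real return ≈ 14.1350%.

14.14%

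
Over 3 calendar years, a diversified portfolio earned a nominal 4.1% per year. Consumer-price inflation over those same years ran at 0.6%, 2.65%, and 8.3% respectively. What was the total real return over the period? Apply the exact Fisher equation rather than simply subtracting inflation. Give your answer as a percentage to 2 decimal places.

0.87%

Cumulative inflation factor: 1.006 × 1.0265 × 1.083 ≈ 1.11837.
Nominal growth factor: 1.12811. Real growth factor = 1.12811 / 1.11837 ≈ 1.00871.
Total real return ≈ 0.8711%.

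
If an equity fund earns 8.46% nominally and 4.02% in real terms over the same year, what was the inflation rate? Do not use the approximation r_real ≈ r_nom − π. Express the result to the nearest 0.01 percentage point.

4.27%

From (1+r_nom) = (1+r_real)(1+π), we get 1+π = (1 + 8.46%)/(1 + 4.02%) = 1.0846/1.0402 ≈ 1.04268.
So π ≈ 4.2684%.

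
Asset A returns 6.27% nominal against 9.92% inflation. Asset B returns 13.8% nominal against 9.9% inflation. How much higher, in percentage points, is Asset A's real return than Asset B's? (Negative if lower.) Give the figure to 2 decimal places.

-6.87

Asset A real return: 1.0627/1.0992 − 1 = -3.321%.
Asset B real return: 1.138/1.099 − 1 = 3.549%.
Difference: -3.321 − 3.549 = -6.870 pp.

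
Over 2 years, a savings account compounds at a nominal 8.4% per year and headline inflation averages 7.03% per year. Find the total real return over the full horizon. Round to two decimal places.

The annual real rate is (1+8.4%)/(1+7.03%) − 1 = 1.2800%.
Compounded over 2 years: (1 + 0.012800)^2 − 1 ≈ 0.02576.

2.58%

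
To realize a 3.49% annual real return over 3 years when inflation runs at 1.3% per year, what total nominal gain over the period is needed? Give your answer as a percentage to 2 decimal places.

Required annual nominal rate: (1+3.49%)(1+1.3%) − 1 = 4.83537%.
Cumulative over 3 years: (1 + 0.0483537)^3 − 1 ≈ 0.15219.

15.22%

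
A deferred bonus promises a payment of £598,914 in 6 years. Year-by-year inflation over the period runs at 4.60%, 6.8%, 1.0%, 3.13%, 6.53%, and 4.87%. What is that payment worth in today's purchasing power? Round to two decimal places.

£460,714.56

Price-level factor over 6 years: 1.0460 × 1.068 × 1.010 × 1.0313 × 1.0653 × 1.0487 ≈ 1.2999675867.
Purchasing power today: £598,914 divided by that factor.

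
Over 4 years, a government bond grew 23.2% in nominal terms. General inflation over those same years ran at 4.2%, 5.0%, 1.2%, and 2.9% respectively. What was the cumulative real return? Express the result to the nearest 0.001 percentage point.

Cumulative inflation factor: 1.042 × 1.050 × 1.012 × 1.029 ≈ 1.13934.
Nominal growth factor: 1.23200. Real growth factor = 1.23200 / 1.13934 ≈ 1.08133.
Total real return ≈ 8.1329%.

8.133%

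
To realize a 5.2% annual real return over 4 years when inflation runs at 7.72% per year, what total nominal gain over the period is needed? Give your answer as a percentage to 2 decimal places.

64.91%

Required annual nominal rate: (1+5.2%)(1+7.72%) − 1 = 13.32144%.
Cumulative over 4 years: (1 + 0.1332144)^4 − 1 ≈ 0.64911.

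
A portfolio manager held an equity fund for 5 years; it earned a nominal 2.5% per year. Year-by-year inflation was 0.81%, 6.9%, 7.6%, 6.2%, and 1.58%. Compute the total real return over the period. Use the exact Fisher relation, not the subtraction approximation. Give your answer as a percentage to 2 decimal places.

-9.55%

Cumulative inflation factor: 1.0081 × 1.069 × 1.076 × 1.062 × 1.0158 ≈ 1.25091.
Nominal growth factor: 1.13141. Real growth factor = 1.13141 / 1.25091 ≈ 0.90447.
Total real return ≈ -9.5532%.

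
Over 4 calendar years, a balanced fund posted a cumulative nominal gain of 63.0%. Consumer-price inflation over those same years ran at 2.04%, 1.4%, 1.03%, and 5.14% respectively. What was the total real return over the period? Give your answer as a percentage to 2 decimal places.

48.31%

Cumulative inflation factor: 1.0204 × 1.014 × 1.0103 × 1.0514 ≈ 1.09907.
Nominal growth factor: 1.63000. Real growth factor = 1.63000 / 1.09907 ≈ 1.48307.
Total real return ≈ 48.3067%.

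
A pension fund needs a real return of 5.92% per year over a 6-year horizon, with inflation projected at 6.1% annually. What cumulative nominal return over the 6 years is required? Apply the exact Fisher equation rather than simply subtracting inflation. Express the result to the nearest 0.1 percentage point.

101.4%

Required annual nominal rate: (1+5.92%)(1+6.1%) − 1 = 12.38112%.
Cumulative over 6 years: (1 + 0.1238112)^6 − 1 ≈ 1.01447.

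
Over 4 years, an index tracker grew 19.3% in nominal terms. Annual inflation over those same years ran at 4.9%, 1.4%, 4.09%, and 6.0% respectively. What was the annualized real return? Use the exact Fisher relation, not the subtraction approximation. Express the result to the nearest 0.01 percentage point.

Cumulative inflation factor: 1.049 × 1.014 × 1.0409 × 1.060 ≈ 1.17362.
Nominal growth factor: 1.19300. Real growth factor = 1.19300 / 1.17362 ≈ 1.01651.
Annualized: 1.01651^(1/4) − 1 ≈ 0.00410.

0.41%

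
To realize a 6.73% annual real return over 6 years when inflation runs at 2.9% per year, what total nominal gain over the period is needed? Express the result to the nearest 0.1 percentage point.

75.5%

Required annual nominal rate: (1+6.73%)(1+2.9%) − 1 = 9.82517%.
Cumulative over 6 years: (1 + 0.0982517)^6 − 1 ≈ 0.75473.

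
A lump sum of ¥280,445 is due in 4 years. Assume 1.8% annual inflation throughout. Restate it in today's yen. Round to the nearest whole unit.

¥261,130

Price-level factor over 4 years: (1 + 1.8%)^4 ≈ 1.0739674330.
Purchasing power today: ¥280,445 divided by that factor.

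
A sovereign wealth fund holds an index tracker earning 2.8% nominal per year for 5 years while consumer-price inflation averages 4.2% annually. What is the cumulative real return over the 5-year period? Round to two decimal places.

The annual real rate is (1+2.8%)/(1+4.2%) − 1 = -1.3436%.
Compounded over 5 years: (1 + -0.013436)^5 − 1 ≈ -0.06540.

-6.54%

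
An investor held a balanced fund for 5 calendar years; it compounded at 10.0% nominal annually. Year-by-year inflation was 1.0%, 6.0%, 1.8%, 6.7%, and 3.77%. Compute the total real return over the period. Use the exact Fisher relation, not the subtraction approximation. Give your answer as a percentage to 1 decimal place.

Cumulative inflation factor: 1.010 × 1.060 × 1.018 × 1.067 × 1.0377 ≈ 1.20673.
Nominal growth factor: 1.61051. Real growth factor = 1.61051 / 1.20673 ≈ 1.33460.
Total real return ≈ 33.4603%.

33.5%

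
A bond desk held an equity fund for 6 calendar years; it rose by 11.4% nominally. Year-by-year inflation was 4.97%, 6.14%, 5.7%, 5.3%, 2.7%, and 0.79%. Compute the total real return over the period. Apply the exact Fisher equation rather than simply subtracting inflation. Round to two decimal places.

-13.21%

Cumulative inflation factor: 1.0497 × 1.0614 × 1.057 × 1.053 × 1.027 × 1.0079 ≈ 1.28362.
Nominal growth factor: 1.11400. Real growth factor = 1.11400 / 1.28362 ≈ 0.86786.
Total real return ≈ -13.2140%.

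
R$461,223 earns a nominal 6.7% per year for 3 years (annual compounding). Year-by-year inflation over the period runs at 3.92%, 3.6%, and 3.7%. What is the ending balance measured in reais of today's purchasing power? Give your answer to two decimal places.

Nominal value at maturity: R$461,223 × (1 + 6.7%)^3 ≈ R$560,278.83.
Price-level factor over 3 years: 1.0392 × 1.036 × 1.037 = 1.1164458144.
Dividing the nominal maturity value by the price-level factor gives the value in today's money.

R$501,841.49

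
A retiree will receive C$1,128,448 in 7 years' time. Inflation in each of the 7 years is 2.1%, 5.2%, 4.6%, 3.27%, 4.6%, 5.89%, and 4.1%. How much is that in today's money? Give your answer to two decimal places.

C$843,522.84

Price-level factor over 7 years: 1.021 × 1.052 × 1.046 × 1.0327 × 1.046 × 1.0589 × 1.041 ≈ 1.3377800213.
Purchasing power today: C$1,128,448 divided by that factor.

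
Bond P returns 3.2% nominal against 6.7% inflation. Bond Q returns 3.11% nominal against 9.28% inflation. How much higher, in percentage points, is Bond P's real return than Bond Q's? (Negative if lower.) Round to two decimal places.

Bond P real return: 1.032/1.067 − 1 = -3.280%.
Bond Q real return: 1.0311/1.0928 − 1 = -5.646%.
Difference: -3.280 − (-5.646) = 2.366 pp.

2.37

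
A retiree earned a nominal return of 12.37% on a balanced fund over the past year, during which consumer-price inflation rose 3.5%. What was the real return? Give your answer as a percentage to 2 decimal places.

8.57%

Real return via the Fisher equation: (1 + 12.37%)/(1 + 3.5%) − 1 = 1.1237/1.035 − 1 ≈ 0.08570.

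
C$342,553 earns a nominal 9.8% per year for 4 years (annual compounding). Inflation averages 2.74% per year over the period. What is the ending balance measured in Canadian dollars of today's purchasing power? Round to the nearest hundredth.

Nominal value at maturity: C$342,553 × (1 + 9.8%)^4 ≈ C$497,894.28.
Price-level factor over 4 years: (1 + 2.74%)^4 ≈ 1.1141874069.
Dividing the nominal maturity value by the price-level factor gives the value in today's money.

C$446,867.62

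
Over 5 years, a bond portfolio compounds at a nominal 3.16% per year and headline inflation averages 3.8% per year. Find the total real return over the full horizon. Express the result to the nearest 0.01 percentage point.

The annual real rate is (1+3.16%)/(1+3.8%) − 1 = -0.6166%.
Compounded over 5 years: (1 + -0.006166)^5 − 1 ≈ -0.03045.

-3.05%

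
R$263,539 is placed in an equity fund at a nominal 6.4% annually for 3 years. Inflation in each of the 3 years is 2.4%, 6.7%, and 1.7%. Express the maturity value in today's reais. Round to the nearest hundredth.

Nominal value at maturity: R$263,539 × (1 + 6.4%)^3 ≈ R$317,445.94.
Price-level factor over 3 years: 1.024 × 1.067 × 1.017 = 1.111182336.
Dividing the nominal maturity value by the price-level factor gives the value in today's money.

R$285,683.03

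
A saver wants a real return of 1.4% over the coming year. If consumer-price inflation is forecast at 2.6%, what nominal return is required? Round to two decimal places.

By the Fisher equation, 1 + r_nom = (1 + 1.4%)(1 + 2.6%) = 1.014 × 1.026 = 1.040364.
So r_nom = 4.0364%.

4.04%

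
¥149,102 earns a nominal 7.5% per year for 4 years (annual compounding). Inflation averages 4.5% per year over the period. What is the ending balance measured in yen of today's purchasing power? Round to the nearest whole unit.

¥166,975

Nominal value at maturity: ¥149,102 × (1 + 7.5%)^4 ≈ ¥199,121.
Price-level factor over 4 years: (1 + 4.5%)^4 ≈ 1.1925186006.
Dividing the nominal maturity value by the price-level factor gives the value in today's money.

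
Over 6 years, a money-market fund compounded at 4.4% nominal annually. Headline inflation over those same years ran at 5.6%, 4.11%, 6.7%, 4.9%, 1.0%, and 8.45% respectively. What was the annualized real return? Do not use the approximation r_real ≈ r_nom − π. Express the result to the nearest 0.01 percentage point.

Cumulative inflation factor: 1.056 × 1.0411 × 1.067 × 1.049 × 1.010 × 1.0845 ≈ 1.34787.
Nominal growth factor: 1.29480. Real growth factor = 1.29480 / 1.34787 ≈ 0.96063.
Annualized: 0.96063^(1/6) − 1 ≈ -0.00667.

-0.67%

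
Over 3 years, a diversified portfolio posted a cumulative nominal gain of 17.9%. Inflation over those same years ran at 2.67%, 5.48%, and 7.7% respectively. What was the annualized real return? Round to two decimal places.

Cumulative inflation factor: 1.0267 × 1.0548 × 1.077 ≈ 1.16635.
Nominal growth factor: 1.17900. Real growth factor = 1.17900 / 1.16635 ≈ 1.01084.
Annualized: 1.01084^(1/3) − 1 ≈ 0.00360.

0.36%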